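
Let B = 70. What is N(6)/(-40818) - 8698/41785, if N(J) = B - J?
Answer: -178854602/852790065 ≈ -0.20973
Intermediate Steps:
N(J) = 70 - J
N(6)/(-40818) - 8698/41785 = (70 - 1*6)/(-40818) - 8698/41785 = (70 - 6)*(-1/40818) - 8698*1/41785 = 64*(-1/40818) - 8698/41785 = -32/20409 - 8698/41785 = -178854602/852790065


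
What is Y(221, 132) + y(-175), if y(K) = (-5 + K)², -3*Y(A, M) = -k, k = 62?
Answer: 97262/3 ≈ 32421.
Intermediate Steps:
Y(A, M) = 62/3 (Y(A, M) = -(-1)*62/3 = -⅓*(-62) = 62/3)
Y(221, 132) + y(-175) = 62/3 + (-5 - 175)² = 62/3 + (-180)² = 62/3 + 32400 = 97262/3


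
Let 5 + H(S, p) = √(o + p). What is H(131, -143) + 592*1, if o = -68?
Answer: 587 + I*√211 ≈ 587.0 + 14.526*I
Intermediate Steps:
H(S, p) = -5 + √(-68 + p)
H(131, -143) + 592*1 = (-5 + √(-68 - 143)) + 592*1 = (-5 + √(-211)) + 592 = (-5 + I*√211) + 592 = 587 + I*√211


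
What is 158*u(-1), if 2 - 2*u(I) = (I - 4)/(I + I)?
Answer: -79/2 ≈ -39.500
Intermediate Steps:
u(I) = 1 - (-4 + I)/(4*I) (u(I) = 1 - (I - 4)/(2*(I + I)) = 1 - (-4 + I)/(2*(2*I)) = 1 - (-4 + I)*1/(2*I)/2 = 1 - (-4 + I)/(4*I))
158*u(-1) = 158*(3/4 + 1/(-1)) = 158*(3/4 - 1) = 158*(-1/4) = -79/2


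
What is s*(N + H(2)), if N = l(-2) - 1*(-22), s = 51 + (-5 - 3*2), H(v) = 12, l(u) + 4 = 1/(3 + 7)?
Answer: 1204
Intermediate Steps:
l(u) = -39/10 (l(u) = -4 + 1/(3 + 7) = -4 + 1/10 = -4 + ⅒ = -39/10)
s = 40 (s = 51 + (-5 - 6) = 51 - 11 = 40)
N = 181/10 (N = -39/10 - 1*(-22) = -39/10 + 22 = 181/10 ≈ 18.100)
s*(N + H(2)) = 40*(181/10 + 12) = 40*(301/10) = 1204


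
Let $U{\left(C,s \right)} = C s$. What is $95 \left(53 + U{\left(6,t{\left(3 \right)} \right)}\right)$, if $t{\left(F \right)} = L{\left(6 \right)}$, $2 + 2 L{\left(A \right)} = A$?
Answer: $6175$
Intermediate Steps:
$L{\left(A \right)} = -1 + \frac{A}{2}$
$t{\left(F \right)} = 2$ ($t{\left(F \right)} = -1 + \frac{1}{2} \cdot 6 = -1 + 3 = 2$)
$95 \left(53 + U{\left(6,t{\left(3 \right)} \right)}\right) = 95 \left(53 + 6 \cdot 2\right) = 95 \left(53 + 12\right) = 95 \cdot 65 = 6175$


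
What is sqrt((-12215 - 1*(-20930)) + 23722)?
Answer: sqrt(32437) ≈ 180.10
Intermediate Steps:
sqrt((-12215 - 1*(-20930)) + 23722) = sqrt((-12215 + 20930) + 23722) = sqrt(8715 + 23722) = sqrt(32437)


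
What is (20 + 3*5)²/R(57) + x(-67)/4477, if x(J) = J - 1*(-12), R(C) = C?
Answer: 498290/23199 ≈ 21.479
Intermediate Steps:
x(J) = 12 + J (x(J) = J + 12 = 12 + J)
(20 + 3*5)²/R(57) + x(-67)/4477 = (20 + 3*5)²/57 + (12 - 67)/4477 = (20 + 15)²*(1/57) - 55*1/4477 = 35²*(1/57) - 5/407 = 1225*(1/57) - 5/407 = 1225/57 - 5/407 = 498290/23199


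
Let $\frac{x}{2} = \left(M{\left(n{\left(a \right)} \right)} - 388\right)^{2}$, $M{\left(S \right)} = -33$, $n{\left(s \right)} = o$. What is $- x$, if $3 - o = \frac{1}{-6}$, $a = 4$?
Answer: $-354482$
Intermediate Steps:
$o = \frac{19}{6}$ ($o = 3 - \frac{1}{-6} = 3 - - \frac{1}{6} = 3 + \frac{1}{6} = \frac{19}{6} \approx 3.1667$)
$n{\left(s \right)} = \frac{19}{6}$
$x = 354482$ ($x = 2 \left(-33 - 388\right)^{2} = 2 \left(-421\right)^{2} = 2 \cdot 177241 = 354482$)
$- x = \left(-1\right) 354482 = -354482$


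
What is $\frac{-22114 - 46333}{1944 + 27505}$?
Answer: $- \frac{68447}{29449} \approx -2.3243$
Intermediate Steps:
$\frac{-22114 - 46333}{1944 + 27505} = - \frac{68447}{29449}$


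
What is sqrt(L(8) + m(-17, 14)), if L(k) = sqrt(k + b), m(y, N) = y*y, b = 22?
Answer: sqrt(289 + sqrt(30)) ≈ 17.160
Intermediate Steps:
m(y, N) = y**2
L(k) = sqrt(22 + k) (L(k) = sqrt(k + 22) = sqrt(22 + k))
sqrt(L(8) + m(-17, 14)) = sqrt(sqrt(22 + 8) + (-17)**2) = sqrt(sqrt(30) + 289) = sqrt(289 + sqrt(30))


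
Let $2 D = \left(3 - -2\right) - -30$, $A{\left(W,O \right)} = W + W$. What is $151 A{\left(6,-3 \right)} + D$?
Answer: $\frac{3659}{2} \approx 1829.5$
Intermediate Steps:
$A{\left(W,O \right)} = 2 W$
$D = \frac{35}{2}$ ($D = \frac{\left(3 - -2\right) - -30}{2} = \frac{\left(3 + 2\right) + 30}{2} = \frac{5 + 30}{2} = \frac{1}{2} \cdot 35 = \frac{35}{2} \approx 17.5$)
$151 A{\left(6,-3 \right)} + D = 151 \cdot 2 \cdot 6 + \frac{35}{2} = 151 \cdot 12 + \frac{35}{2} = 1812 + \frac{35}{2} = \frac{3659}{2}$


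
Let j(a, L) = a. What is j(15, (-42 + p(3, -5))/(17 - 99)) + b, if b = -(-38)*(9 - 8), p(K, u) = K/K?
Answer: 53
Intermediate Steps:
p(K, u) = 1
b = 38 (b = -(-38) = -2*(-19) = 38)
j(15, (-42 + p(3, -5))/(17 - 99)) + b = 15 + 38 = 53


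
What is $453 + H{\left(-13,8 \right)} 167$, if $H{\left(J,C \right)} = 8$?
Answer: $1789$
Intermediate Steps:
$453 + H{\left(-13,8 \right)} 167 = 453 + 8 \cdot 167 = 453 + 1336 = 1789$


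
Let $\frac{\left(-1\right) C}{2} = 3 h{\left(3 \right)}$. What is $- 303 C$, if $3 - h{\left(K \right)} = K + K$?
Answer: $-5454$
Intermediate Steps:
$h{\left(K \right)} = 3 - 2 K$ ($h{\left(K \right)} = 3 - \left(K + K\right) = 3 - 2 K$)
$C = 18$ ($C = - 2 \cdot 3 \left(3 - 6\right) = - 2 \cdot 3 \left(-3\right) = \left(-2\right) \left(-9\right) = 18$)
$- 303 C = \left(-303\right) 18 = -5454$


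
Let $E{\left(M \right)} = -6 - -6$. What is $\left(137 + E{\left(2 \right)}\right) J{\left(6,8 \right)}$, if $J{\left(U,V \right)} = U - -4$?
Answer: $1370$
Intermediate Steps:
$J{\left(U,V \right)} = 4 + U$ ($J{\left(U,V \right)} = U + 4 = 4 + U$)
$E{\left(M \right)} = 0$ ($E{\left(M \right)} = -6 + 6 = 0$)
$\left(137 + E{\left(2 \right)}\right) J{\left(6,8 \right)} = \left(137 + 0\right) \left(4 + 6\right) = 137 \cdot 10 = 1370$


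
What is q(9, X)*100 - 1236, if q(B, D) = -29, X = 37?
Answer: -4136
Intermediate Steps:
q(9, X)*100 - 1236 = -29*100 - 1236 = -2900 - 1236 = -4136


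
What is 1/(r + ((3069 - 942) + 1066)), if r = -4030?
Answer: -1/837 ≈ -0.0011947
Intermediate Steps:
1/(r + ((3069 - 942) + 1066)) = 1/(-4030 + ((3069 - 942) + 1066)) = 1/(-4030 + (2127 + 1066)) = 1/(-4030 + 3193) = 1/(-837) = -1/837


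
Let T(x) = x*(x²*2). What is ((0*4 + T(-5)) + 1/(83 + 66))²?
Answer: 1387488001/22201 ≈ 62497.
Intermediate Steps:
T(x) = 2*x³ (T(x) = x*(2*x²) = 2*x³)
((0*4 + T(-5)) + 1/(83 + 66))² = ((0*4 + 2*(-5)³) + 1/(83 + 66))² = ((0 + 2*(-125)) + 1/149)² = ((0 - 250) + 1/149)² = (-250 + 1/149)² = (-37249/149)² = 1387488001/22201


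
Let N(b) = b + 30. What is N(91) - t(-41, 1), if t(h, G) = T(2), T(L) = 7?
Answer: 114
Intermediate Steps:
t(h, G) = 7
N(b) = 30 + b
N(91) - t(-41, 1) = (30 + 91) - 1*7 = 121 - 7 = 114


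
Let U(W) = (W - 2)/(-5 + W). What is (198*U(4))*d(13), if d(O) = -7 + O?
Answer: -2376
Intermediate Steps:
U(W) = (-2 + W)/(-5 + W)
(198*U(4))*d(13) = (198*((-2 + 4)/(-5 + 4)))*(-7 + 13) = (198*(2/(-1)))*6 = (198*(-1*2))*6 = (198*(-2))*6 = -396*6 = -2376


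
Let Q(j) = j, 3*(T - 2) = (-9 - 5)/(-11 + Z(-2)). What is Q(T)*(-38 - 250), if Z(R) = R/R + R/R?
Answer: -2176/3 ≈ -725.33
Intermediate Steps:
Z(R) = 2 (Z(R) = 1 + 1 = 2)
T = 68/27 (T = 2 + ((-9 - 5)/(-11 + 2))/3 = 2 + (-14/(-9))/3 = 2 + (-14*(-1/9))/3 = 2 + (1/3)*(14/9) = 2 + 14/27 = 68/27 ≈ 2.5185)
Q(T)*(-38 - 250) = 68*(-38 - 250)/27 = (68/27)*(-288) = -2176/3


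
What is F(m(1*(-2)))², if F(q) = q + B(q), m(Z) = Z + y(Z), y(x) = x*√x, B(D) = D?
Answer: -16 + 32*I*√2 ≈ -16.0 + 45.255*I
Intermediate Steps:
y(x) = x^(3/2)
m(Z) = Z + Z^(3/2)
F(q) = 2*q (F(q) = q + q = 2*q)
F(m(1*(-2)))² = (2*(1*(-2) + (1*(-2))^(3/2)))² = (2*(-2 + (-2)^(3/2)))² = (2*(-2 - 2*I*√2))² = (-4 - 4*I*√2)²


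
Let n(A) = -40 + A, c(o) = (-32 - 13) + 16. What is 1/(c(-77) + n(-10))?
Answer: -1/79 ≈ -0.012658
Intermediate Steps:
c(o) = -29 (c(o) = -45 + 16 = -29)
1/(c(-77) + n(-10)) = 1/(-29 + (-40 - 10)) = 1/(-29 - 50) = 1/(-79) = -1/79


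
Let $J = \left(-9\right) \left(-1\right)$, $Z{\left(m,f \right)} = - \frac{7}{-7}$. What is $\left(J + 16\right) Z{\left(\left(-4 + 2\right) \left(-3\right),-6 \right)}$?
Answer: $25$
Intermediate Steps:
$Z{\left(m,f \right)} = 1$ ($Z{\left(m,f \right)} = \left(-7\right) \left(- \frac{1}{7}\right) = 1$)
$J = 9$
$\left(J + 16\right) Z{\left(\left(-4 + 2\right) \left(-3\right),-6 \right)} = \left(9 + 16\right) 1 = 25 \cdot 1 = 25$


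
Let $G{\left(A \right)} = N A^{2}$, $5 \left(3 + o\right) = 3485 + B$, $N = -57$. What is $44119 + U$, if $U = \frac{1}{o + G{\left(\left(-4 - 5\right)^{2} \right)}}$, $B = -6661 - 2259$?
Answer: $\frac{16547580972}{375067} \approx 44119.0$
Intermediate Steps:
$B = -8920$ ($B = -6661 - 2259 = -8920$)
$o = -1090$ ($o = -3 + \frac{3485 - 8920}{5} = -3 + \frac{1}{5} \left(-5435\right) = -3 - 1087 = -1090$)
$G{\left(A \right)} = - 57 A^{2}$
$U = - \frac{1}{375067}$ ($U = \frac{1}{-1090 - 57 \left(\left(-4 - 5\right)^{2}\right)^{2}} = \frac{1}{-1090 - 57 \left(\left(-9\right)^{2}\right)^{2}} = \frac{1}{-1090 - 57 \cdot 81^{2}} = \frac{1}{-1090 - 373977} = \frac{1}{-375067} = - \frac{1}{375067} \approx -2.6662 \cdot 10^{-6}$)
$44119 + U = 44119 - \frac{1}{375067} = \frac{16547580972}{375067}$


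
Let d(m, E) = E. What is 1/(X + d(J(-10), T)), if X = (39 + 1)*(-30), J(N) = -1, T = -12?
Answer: -1/1212 ≈ -0.00082508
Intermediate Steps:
X = -1200 (X = 40*(-30) = -1200)
1/(X + d(J(-10), T)) = 1/(-1200 - 12) = 1/(-1212) = -1/1212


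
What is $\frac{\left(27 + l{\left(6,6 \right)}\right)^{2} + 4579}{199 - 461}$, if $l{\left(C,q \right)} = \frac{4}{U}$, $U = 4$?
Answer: $- \frac{5363}{262} \approx -20.469$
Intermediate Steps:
$l{\left(C,q \right)} = 1$ ($l{\left(C,q \right)} = \frac{4}{4} = 4 \cdot \frac{1}{4} = 1$)
$\frac{\left(27 + l{\left(6,6 \right)}\right)^{2} + 4579}{199 - 461} = \frac{\left(27 + 1\right)^{2} + 4579}{199 - 461} = \frac{28^{2} + 4579}{-262} = \left(784 + 4579\right) \left(- \frac{1}{262}\right) = 5363 \left(- \frac{1}{262}\right) = - \frac{5363}{262}$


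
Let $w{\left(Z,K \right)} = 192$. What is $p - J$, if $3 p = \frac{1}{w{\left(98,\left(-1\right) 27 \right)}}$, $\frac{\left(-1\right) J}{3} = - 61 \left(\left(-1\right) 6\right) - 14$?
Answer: $\frac{608257}{576} \approx 1056.0$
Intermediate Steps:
$J = -1056$ ($J = - 3 \left(- 61 \left(\left(-1\right) 6\right) - 14\right) = - 3 \left(\left(-61\right) \left(-6\right) - 14\right) = - 3 \left(366 - 14\right) = \left(-3\right) 352 = -1056$)
$p = \frac{1}{576}$ ($p = \frac{1}{3 \cdot 192} = \frac{1}{3} \cdot \frac{1}{192} = \frac{1}{576} \approx 0.0017361$)
$p - J = \frac{1}{576} - -1056 = \frac{1}{576} + 1056 = \frac{608257}{576}$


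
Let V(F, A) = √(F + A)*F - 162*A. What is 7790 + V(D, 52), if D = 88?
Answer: -634 + 176*√35 ≈ 407.23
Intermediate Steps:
V(F, A) = -162*A + F*√(A + F) (V(F, A) = √(A + F)*F - 162*A = F*√(A + F) - 162*A = -162*A + F*√(A + F))
7790 + V(D, 52) = 7790 + (-162*52 + 88*√(52 + 88)) = 7790 + (-8424 + 88*√140) = 7790 + (-8424 + 88*(2*√35)) = 7790 + (-8424 + 176*√35) = -634 + 176*√35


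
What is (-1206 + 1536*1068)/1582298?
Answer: 819621/791149 ≈ 1.0360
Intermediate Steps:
(-1206 + 1536*1068)/1582298 = (-1206 + 1640448)*(1/1582298) = 1639242*(1/1582298) = 819621/791149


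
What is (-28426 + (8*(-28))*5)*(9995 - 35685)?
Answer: 759036740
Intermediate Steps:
(-28426 + (8*(-28))*5)*(9995 - 35685) = (-28426 - 224*5)*(-25690) = (-28426 - 1120)*(-25690) = -29546*(-25690) = 759036740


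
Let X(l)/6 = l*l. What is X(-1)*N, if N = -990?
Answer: -5940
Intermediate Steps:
X(l) = 6*l² (X(l) = 6*(l*l) = 6*l²)
X(-1)*N = (6*(-1)²)*(-990) = (6*1)*(-990) = 6*(-990) = -5940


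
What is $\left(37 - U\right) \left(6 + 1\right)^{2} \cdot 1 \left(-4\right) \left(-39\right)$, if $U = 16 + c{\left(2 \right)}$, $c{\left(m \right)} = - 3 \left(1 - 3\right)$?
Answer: $114660$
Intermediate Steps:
$c{\left(m \right)} = 6$ ($c{\left(m \right)} = \left(-3\right) \left(-2\right) = 6$)
$U = 22$ ($U = 16 + 6 = 22$)
$\left(37 - U\right) \left(6 + 1\right)^{2} \cdot 1 \left(-4\right) \left(-39\right) = \left(37 - 22\right) \left(6 + 1\right)^{2} \cdot 1 \left(-4\right) \left(-39\right) = \left(37 - 22\right) 7^{2} \cdot 1 \left(-4\right) \left(-39\right) = 15 \cdot 49 \cdot 1 \left(-4\right) \left(-39\right) = 15 \cdot 49 \left(-4\right) \left(-39\right) = 15 \left(-196\right) \left(-39\right) = \left(-2940\right) \left(-39\right) = 114660$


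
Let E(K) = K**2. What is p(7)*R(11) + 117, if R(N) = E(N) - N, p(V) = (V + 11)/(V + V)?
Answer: 1809/7 ≈ 258.43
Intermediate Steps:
p(V) = (11 + V)/(2*V) (p(V) = (11 + V)/((2*V)) = (11 + V)*(1/(2*V)) = (11 + V)/(2*V))
R(N) = N**2 - N
p(7)*R(11) + 117 = ((1/2)*(11 + 7)/7)*(11*(-1 + 11)) + 117 = ((1/2)*(1/7)*18)*(11*10) + 117 = (9/7)*110 + 117 = 990/7 + 117 = 1809/7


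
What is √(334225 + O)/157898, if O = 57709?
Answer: √391934/157898 ≈ 0.0039649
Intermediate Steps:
√(334225 + O)/157898 = √(334225 + 57709)/157898 = √391934*(1/157898) = √391934/157898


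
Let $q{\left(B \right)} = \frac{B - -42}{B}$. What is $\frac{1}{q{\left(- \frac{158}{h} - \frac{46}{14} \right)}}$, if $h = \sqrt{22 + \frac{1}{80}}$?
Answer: $- \frac{108835193}{31470721} - \frac{1300656 \sqrt{8805}}{31470721} \approx -7.3364$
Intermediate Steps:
$h = \frac{\sqrt{8805}}{20}$ ($h = \sqrt{22 + \frac{1}{80}} = \sqrt{\frac{1761}{80}} = \frac{\sqrt{8805}}{20} \approx 4.6917$)
$q{\left(B \right)} = \frac{42 + B}{B}$ ($q{\left(B \right)} = \frac{B + 42}{B} = \frac{42 + B}{B}$)
$\frac{1}{q{\left(- \frac{158}{h} - \frac{46}{14} \right)}} = \frac{1}{\frac{1}{- \frac{158}{\frac{1}{20} \sqrt{8805}} - \frac{46}{14}} \left(42 - \left(\frac{23}{7} + 158 \frac{4 \sqrt{8805}}{1761}\right)\right)} = \frac{1}{\frac{1}{- 158 \frac{4 \sqrt{8805}}{1761} - \frac{23}{7}} \left(42 - \left(\frac{23}{7} + 158 \frac{4 \sqrt{8805}}{1761}\right)\right)} = \frac{1}{\frac{1}{- \frac{632 \sqrt{8805}}{1761} - \frac{23}{7}} \left(42 - \left(\frac{23}{7} + \frac{632 \sqrt{8805}}{1761}\right)\right)} = \frac{1}{\frac{1}{- \frac{23}{7} - \frac{632 \sqrt{8805}}{1761}} \left(42 - \left(\frac{23}{7} + \frac{632 \sqrt{8805}}{1761}\right)\right)} = \frac{1}{\frac{1}{- \frac{23}{7} - \frac{632 \sqrt{8805}}{1761}} \left(\frac{271}{7} - \frac{632 \sqrt{8805}}{1761}\right)} = \frac{- \frac{23}{7} - \frac{632 \sqrt{8805}}{1761}}{\frac{271}{7} - \frac{632 \sqrt{8805}}{1761}}$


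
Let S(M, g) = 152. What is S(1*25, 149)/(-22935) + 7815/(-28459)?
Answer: -183562793/652707165 ≈ -0.28123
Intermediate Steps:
S(1*25, 149)/(-22935) + 7815/(-28459) = 152/(-22935) + 7815/(-28459) = 152*(-1/22935) + 7815*(-1/28459) = -152/22935 - 7815/28459 = -183562793/652707165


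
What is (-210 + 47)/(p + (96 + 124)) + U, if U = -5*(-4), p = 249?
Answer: 9217/469 ≈ 19.652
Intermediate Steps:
U = 20
(-210 + 47)/(p + (96 + 124)) + U = (-210 + 47)/(249 + (96 + 124)) + 20 = -163/(249 + 220) + 20 = -163/469 + 20 = 9217/469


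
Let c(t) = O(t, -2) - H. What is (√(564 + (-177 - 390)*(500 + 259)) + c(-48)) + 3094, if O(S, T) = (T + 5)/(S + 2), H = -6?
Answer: 142597/46 + I*√429789 ≈ 3099.9 + 655.58*I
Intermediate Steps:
O(S, T) = (5 + T)/(2 + S)
c(t) = 6 + 3/(2 + t) (c(t) = (5 - 2)/(2 + t) - 1*(-6) = 3/(2 + t) + 6 = 6 + 3/(2 + t))
(√(564 + (-177 - 390)*(500 + 259)) + c(-48)) + 3094 = (√(564 + (-177 - 390)*(500 + 259)) + 3*(5 + 2*(-48))/(2 - 48)) + 3094 = (√(564 - 567*759) + 3*(5 - 96)/(-46)) + 3094 = (√(564 - 430353) + 3*(-1/46)*(-91)) + 3094 = (√(-429789) + 273/46) + 3094 = (I*√429789 + 273/46) + 3094 = (273/46 + I*√429789) + 3094 = 142597/46 + I*√429789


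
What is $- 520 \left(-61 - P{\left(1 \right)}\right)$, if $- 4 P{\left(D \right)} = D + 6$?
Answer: $30810$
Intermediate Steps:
$P{\left(D \right)} = - \frac{3}{2} - \frac{D}{4}$ ($P{\left(D \right)} = - \frac{D + 6}{4} = - \frac{6 + D}{4} = - \frac{3}{2} - \frac{D}{4}$)
$- 520 \left(-61 - P{\left(1 \right)}\right) = - 520 \left(-61 - \left(- \frac{3}{2} - \frac{1}{4}\right)\right) = - 520 \left(-61 - - \frac{7}{4}\right) = - 520 \left(-61 + \frac{7}{4}\right) = \left(-520\right) \left(- \frac{237}{4}\right) = 30810$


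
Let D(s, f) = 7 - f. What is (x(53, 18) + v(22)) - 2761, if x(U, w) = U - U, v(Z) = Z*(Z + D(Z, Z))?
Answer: -2607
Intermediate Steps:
v(Z) = 7*Z (v(Z) = Z*(Z + (7 - Z)) = Z*7 = 7*Z)
x(U, w) = 0
(x(53, 18) + v(22)) - 2761 = (0 + 7*22) - 2761 = (0 + 154) - 2761 = 154 - 2761 = -2607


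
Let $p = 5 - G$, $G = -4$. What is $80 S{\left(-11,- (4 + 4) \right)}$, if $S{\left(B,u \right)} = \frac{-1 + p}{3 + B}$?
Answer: $-80$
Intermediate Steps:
$p = 9$ ($p = 5 - -4 = 5 + 4 = 9$)
$S{\left(B,u \right)} = \frac{8}{3 + B}$ ($S{\left(B,u \right)} = \frac{-1 + 9}{3 + B} = \frac{8}{3 + B}$)
$80 S{\left(-11,- (4 + 4) \right)} = 80 \frac{8}{3 - 11} = 80 \frac{8}{-8} = 80 \cdot 8 \left(- \frac{1}{8}\right) = 80 \left(-1\right) = -80$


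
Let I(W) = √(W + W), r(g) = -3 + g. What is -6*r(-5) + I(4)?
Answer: 48 + 2*√2 ≈ 50.828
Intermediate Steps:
I(W) = √2*√W (I(W) = √(2*W) = √2*√W)
-6*r(-5) + I(4) = -6*(-3 - 5) + √2*√4 = -6*(-8) + √2*2 = 48 + 2*√2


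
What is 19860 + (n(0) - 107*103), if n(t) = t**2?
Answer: 8839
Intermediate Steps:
19860 + (n(0) - 107*103) = 19860 + (0**2 - 107*103) = 19860 + (0 - 11021) = 19860 - 11021 = 8839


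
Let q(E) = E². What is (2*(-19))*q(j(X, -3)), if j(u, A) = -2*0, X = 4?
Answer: 0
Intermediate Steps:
j(u, A) = 0
(2*(-19))*q(j(X, -3)) = (2*(-19))*0² = -38*0 = 0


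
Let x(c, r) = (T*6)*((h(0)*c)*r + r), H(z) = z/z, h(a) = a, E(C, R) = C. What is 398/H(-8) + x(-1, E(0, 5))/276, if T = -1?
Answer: 398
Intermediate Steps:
H(z) = 1
x(c, r) = -6*r (x(c, r) = (-1*6)*((0*c)*r + r) = -6*(0*r + r) = -6*(0 + r) = -6*r)
398/H(-8) + x(-1, E(0, 5))/276 = 398/1 - 6*0/276 = 398*1 + 0*(1/276) = 398 + 0 = 398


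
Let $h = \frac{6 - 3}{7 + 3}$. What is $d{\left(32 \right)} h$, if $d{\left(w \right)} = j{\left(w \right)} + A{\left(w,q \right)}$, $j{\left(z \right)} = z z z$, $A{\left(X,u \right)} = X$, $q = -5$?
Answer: $9840$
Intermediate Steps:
$j{\left(z \right)} = z^{3}$ ($j{\left(z \right)} = z^{2} z = z^{3}$)
$h = \frac{3}{10} \approx 0.3$
$d{\left(w \right)} = w + w^{3}$ ($d{\left(w \right)} = w^{3} + w = w + w^{3}$)
$d{\left(32 \right)} h = \left(32 + 32^{3}\right) \frac{3}{10} = \left(32 + 32768\right) \frac{3}{10} = 32800 \cdot \frac{3}{10} = 9840$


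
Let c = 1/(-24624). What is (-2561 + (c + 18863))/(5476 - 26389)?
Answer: -401420447/514961712 ≈ -0.77952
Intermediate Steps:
c = -1/24624 ≈ -4.0611e-5
(-2561 + (c + 18863))/(5476 - 26389) = (-2561 + (-1/24624 + 18863))/(5476 - 26389) = (-2561 + 464482511/24624)/(-20913) = (401420447/24624)*(-1/20913) = -401420447/514961712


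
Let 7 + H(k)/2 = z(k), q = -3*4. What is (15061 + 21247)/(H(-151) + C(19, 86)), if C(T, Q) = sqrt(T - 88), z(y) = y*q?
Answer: 131071880/13032169 - 36308*I*sqrt(69)/13032169 ≈ 10.058 - 0.023142*I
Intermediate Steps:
q = -12
z(y) = -12*y (z(y) = y*(-12) = -12*y)
H(k) = -14 - 24*k (H(k) = -14 + 2*(-12*k) = -14 - 24*k)
C(T, Q) = sqrt(-88 + T)
(15061 + 21247)/(H(-151) + C(19, 86)) = (15061 + 21247)/((-14 - 24*(-151)) + sqrt(-88 + 19)) = 36308/((-14 + 3624) + sqrt(-69)) = 36308/(3610 + I*sqrt(69))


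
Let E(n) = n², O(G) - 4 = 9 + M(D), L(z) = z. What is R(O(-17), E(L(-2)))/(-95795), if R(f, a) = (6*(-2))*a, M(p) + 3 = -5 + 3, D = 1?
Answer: 48/95795 ≈ 0.00050107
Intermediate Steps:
M(p) = -5 (M(p) = -3 + (-5 + 3) = -3 - 2 = -5)
O(G) = 8 (O(G) = 4 + (9 - 5) = 4 + 4 = 8)
R(f, a) = -12*a
R(O(-17), E(L(-2)))/(-95795) = -12*(-2)²/(-95795) = -12*4*(-1/95795) = -48*(-1/95795) = 48/95795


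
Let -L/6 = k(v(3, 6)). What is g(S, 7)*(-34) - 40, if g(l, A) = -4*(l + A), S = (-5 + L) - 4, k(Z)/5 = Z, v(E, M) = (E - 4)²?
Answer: -4392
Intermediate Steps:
v(E, M) = (-4 + E)²
k(Z) = 5*Z
L = -30 (L = -30*(-4 + 3)² = -30*(-1)² = -30 ≈ -30.000)
S = -39 (S = (-5 - 30) - 4 = -35 - 4 = -39)
g(l, A) = -4*A - 4*l (g(l, A) = -4*(A + l) = -4*A - 4*l)
g(S, 7)*(-34) - 40 = (-4*7 - 4*(-39))*(-34) - 40 = (-28 + 156)*(-34) - 40 = 128*(-34) - 40 = -4352 - 40 = -4392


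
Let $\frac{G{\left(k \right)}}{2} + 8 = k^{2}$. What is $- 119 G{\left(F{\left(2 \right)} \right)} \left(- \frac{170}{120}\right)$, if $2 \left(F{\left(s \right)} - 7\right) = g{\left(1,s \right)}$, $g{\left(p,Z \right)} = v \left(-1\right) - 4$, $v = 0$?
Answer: $\frac{34391}{6} \approx 5731.8$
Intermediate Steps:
$g{\left(p,Z \right)} = -4$ ($g{\left(p,Z \right)} = 0 \left(-1\right) - 4 = 0 - 4 = -4$)
$F{\left(s \right)} = 5$ ($F{\left(s \right)} = 7 + \frac{1}{2} \left(-4\right) = 7 - 2 = 5$)
$G{\left(k \right)} = -16 + 2 k^{2}$
$- 119 G{\left(F{\left(2 \right)} \right)} \left(- \frac{170}{120}\right) = - 119 \left(-16 + 2 \cdot 5^{2}\right) \left(- \frac{170}{120}\right) = - 119 \left(-16 + 2 \cdot 25\right) \left(\left(-170\right) \frac{1}{120}\right) = - 119 \left(-16 + 50\right) \left(- \frac{17}{12}\right) = \left(-119\right) 34 \left(- \frac{17}{12}\right) = \left(-4046\right) \left(- \frac{17}{12}\right) = \frac{34391}{6}$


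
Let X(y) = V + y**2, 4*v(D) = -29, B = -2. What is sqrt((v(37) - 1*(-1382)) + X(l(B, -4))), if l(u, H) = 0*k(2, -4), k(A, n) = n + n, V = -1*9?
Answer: 3*sqrt(607)/2 ≈ 36.956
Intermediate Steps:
V = -9
k(A, n) = 2*n
l(u, H) = 0 (l(u, H) = 0*(2*(-4)) = 0*(-8) = 0)
v(D) = -29/4 (v(D) = (1/4)*(-29) = -29/4)
X(y) = -9 + y**2
sqrt((v(37) - 1*(-1382)) + X(l(B, -4))) = sqrt((-29/4 - 1*(-1382)) + (-9 + 0**2)) = sqrt((-29/4 + 1382) + (-9 + 0)) = sqrt(5499/4 - 9) = sqrt(5463/4) = 3*sqrt(607)/2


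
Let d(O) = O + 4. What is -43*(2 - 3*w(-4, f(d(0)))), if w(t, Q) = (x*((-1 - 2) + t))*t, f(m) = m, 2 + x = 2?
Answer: -86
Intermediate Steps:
x = 0 (x = -2 + 2 = 0)
d(O) = 4 + O
w(t, Q) = 0 (w(t, Q) = (0*((-1 - 2) + t))*t = (0*(-3 + t))*t = 0*t = 0)
-43*(2 - 3*w(-4, f(d(0)))) = -43*(2 - 3*0) = -43*(2 + 0) = -43*2 = -86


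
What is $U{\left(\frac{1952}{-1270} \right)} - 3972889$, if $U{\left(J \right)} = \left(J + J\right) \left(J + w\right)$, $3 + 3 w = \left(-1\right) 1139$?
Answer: $- \frac{4804483253779}{1209675} \approx -3.9717 \cdot 10^{6}$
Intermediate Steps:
$w = - \frac{1142}{3}$ ($w = -1 + \frac{\left(-1\right) 1139}{3} = -1 + \frac{1}{3} \left(-1139\right) = -1 - \frac{1139}{3} = - \frac{1142}{3} \approx -380.67$)
$U{\left(J \right)} = 2 J \left(- \frac{1142}{3} + J\right)$ ($U{\left(J \right)} = \left(J + J\right) \left(J - \frac{1142}{3}\right) = 2 J \left(- \frac{1142}{3} + J\right)$)
$U{\left(\frac{1952}{-1270} \right)} - 3972889 = \frac{2 \frac{1952}{-1270} \left(-1142 + 3 \frac{1952}{-1270}\right)}{3} - 3972889 = \frac{2 \cdot 1952 \left(- \frac{1}{1270}\right) \left(-1142 + 3 \cdot 1952 \left(- \frac{1}{1270}\right)\right)}{3} - 3972889 = \frac{2}{3} \left(- \frac{976}{635}\right) \left(-1142 + 3 \left(- \frac{976}{635}\right)\right) - 3972889 = \frac{2}{3} \left(- \frac{976}{635}\right) \left(-1142 - \frac{2928}{635}\right) - 3972889 = \frac{2}{3} \left(- \frac{976}{635}\right) \left(- \frac{728098}{635}\right) - 3972889 = \frac{1421247296}{1209675} - 3972889 = - \frac{4804483253779}{1209675}$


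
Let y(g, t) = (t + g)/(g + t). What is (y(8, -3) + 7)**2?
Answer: 64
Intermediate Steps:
y(g, t) = 1 (y(g, t) = (g + t)/(g + t) = 1)
(y(8, -3) + 7)**2 = (1 + 7)**2 = 8**2 = 64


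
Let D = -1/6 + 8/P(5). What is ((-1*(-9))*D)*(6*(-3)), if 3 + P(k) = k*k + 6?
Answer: -135/7 ≈ -19.286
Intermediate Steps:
P(k) = 3 + k² (P(k) = -3 + (k*k + 6) = -3 + (k² + 6) = -3 + (6 + k²) = 3 + k²)
D = 5/42 (D = -1/6 + 8/(3 + 5²) = -1*⅙ + 8/(3 + 25) = -⅙ + 8/28 = -⅙ + 8*(1/28) = -⅙ + 2/7 = 5/42 ≈ 0.11905)
((-1*(-9))*D)*(6*(-3)) = (-1*(-9)*(5/42))*(6*(-3)) = (9*(5/42))*(-18) = (15/14)*(-18) = -135/7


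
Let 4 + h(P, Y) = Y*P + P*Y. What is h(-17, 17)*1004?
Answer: -584328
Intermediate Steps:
h(P, Y) = -4 + 2*P*Y (h(P, Y) = -4 + (Y*P + P*Y) = -4 + (P*Y + P*Y) = -4 + 2*P*Y)
h(-17, 17)*1004 = (-4 + 2*(-17)*17)*1004 = (-4 - 578)*1004 = -582*1004 = -584328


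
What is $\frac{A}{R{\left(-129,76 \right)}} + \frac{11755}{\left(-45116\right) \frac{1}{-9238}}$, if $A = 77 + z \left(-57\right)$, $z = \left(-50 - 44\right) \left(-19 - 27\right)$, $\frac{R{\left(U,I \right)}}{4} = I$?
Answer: $\frac{5474000351}{3428816} \approx 1596.5$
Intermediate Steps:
$R{\left(U,I \right)} = 4 I$
$z = 4324$ ($z = \left(-94\right) \left(-46\right) = 4324$)
$A = -246391$ ($A = 77 + 4324 \left(-57\right) = 77 - 246468 = -246391$)
$\frac{A}{R{\left(-129,76 \right)}} + \frac{11755}{\left(-45116\right) \frac{1}{-9238}} = - \frac{246391}{4 \cdot 76} + \frac{11755}{\left(-45116\right) \frac{1}{-9238}} = - \frac{246391}{304} + \frac{11755}{\left(-45116\right) \left(- \frac{1}{9238}\right)} = \left(-246391\right) \frac{1}{304} + \frac{11755}{\frac{22558}{4619}} = - \frac{246391}{304} + 11755 \cdot \frac{4619}{22558} = - \frac{246391}{304} + \frac{54296345}{22558} = \frac{5474000351}{3428816}$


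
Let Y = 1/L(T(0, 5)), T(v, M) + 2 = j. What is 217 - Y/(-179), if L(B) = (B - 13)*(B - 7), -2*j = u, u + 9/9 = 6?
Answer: 31268619/144095 ≈ 217.00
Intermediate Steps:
u = 5 (u = -1 + 6 = 5)
j = -5/2 (j = -1/2*5 = -5/2 ≈ -2.5000)
T(v, M) = -9/2 (T(v, M) = -2 - 5/2 = -9/2)
L(B) = (-13 + B)*(-7 + B)
Y = 4/805 (Y = 1/(91 + (-9/2)**2 - 20*(-9/2)) = 1/(91 + 81/4 + 90) = 1/(805/4) = 4/805 ≈ 0.0049689)
217 - Y/(-179) = 217 - 4/(805*(-179)) = 217 - 4*(-1)/(805*179) = 217 - 1*(-4/144095) = 217 + 4/144095 = 31268619/144095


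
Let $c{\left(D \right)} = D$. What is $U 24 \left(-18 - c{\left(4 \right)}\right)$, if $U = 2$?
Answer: $-1056$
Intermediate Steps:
$U 24 \left(-18 - c{\left(4 \right)}\right) = 2 \cdot 24 \left(-18 - 4\right) = 48 \left(-18 - 4\right) = 48 \left(-22\right) = -1056$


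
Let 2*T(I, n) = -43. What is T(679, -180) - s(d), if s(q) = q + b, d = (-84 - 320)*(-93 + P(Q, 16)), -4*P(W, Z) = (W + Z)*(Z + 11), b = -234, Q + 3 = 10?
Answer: -200161/2 ≈ -1.0008e+5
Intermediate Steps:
Q = 7 (Q = -3 + 10 = 7)
P(W, Z) = -(11 + Z)*(W + Z)/4 (P(W, Z) = -(W + Z)*(Z + 11)/4 = -(W + Z)*(11 + Z)/4 = -(11 + Z)*(W + Z)/4)
T(I, n) = -43/2 (T(I, n) = (1/2)*(-43) = -43/2)
d = 100293 (d = (-84 - 320)*(-93 + (-11/4*7 - 11/4*16 - 1/4*16**2 - 1/4*7*16)) = -404*(-93 + (-77/4 - 44 - 1/4*256 - 28)) = -404*(-93 + (-77/4 - 44 - 64 - 28)) = -404*(-93 - 621/4) = -404*(-993/4) = 100293)
s(q) = -234 + q (s(q) = q - 234 = -234 + q)
T(679, -180) - s(d) = -43/2 - (-234 + 100293) = -43/2 - 1*100059 = -43/2 - 100059 = -200161/2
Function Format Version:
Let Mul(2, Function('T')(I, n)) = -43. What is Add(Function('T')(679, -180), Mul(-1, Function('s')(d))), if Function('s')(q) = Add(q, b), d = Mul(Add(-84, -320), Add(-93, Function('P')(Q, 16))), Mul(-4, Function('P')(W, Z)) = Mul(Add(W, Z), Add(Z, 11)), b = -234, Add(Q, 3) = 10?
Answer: Rational(-200161, 2) ≈ -1.0008e+5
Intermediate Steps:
Q = 7 (Q = Add(-3, 10) = 7)
Function('P')(W, Z) = Mul(Rational(-1, 4), Add(11, Z), Add(W, Z)) (Function('P')(W, Z) = Mul(Rational(-1, 4), Mul(Add(W, Z), Add(Z, 11))) = Mul(Rational(-1, 4), Mul(Add(W, Z), Add(11, Z))) = Mul(Rational(-1, 4), Mul(Add(11, Z), Add(W, Z))) = Mul(Rational(-1, 4), Add(11, Z), Add(W, Z)))
Function('T')(I, n) = Rational(-43, 2) (Function('T')(I, n) = Mul(Rational(1, 2), -43) = Rational(-43, 2))
d = 100293 (d = Mul(Add(-84, -320), Add(-93, Add(Mul(Rational(-11, 4), 7), Mul(Rational(-11, 4), 16), Mul(Rational(-1, 4), Pow(16, 2)), Mul(Rational(-1, 4), 7, 16)))) = Mul(-404, Add(-93, Add(Rational(-77, 4), -44, Mul(Rational(-1, 4), 256), -28))) = Mul(-404, Add(-93, Add(Rational(-77, 4), -44, -64, -28))) = Mul(-404, Add(-93, Rational(-621, 4))) = Mul(-404, Rational(-993, 4)) = 100293)
Function('s')(q) = Add(-234, q) (Function('s')(q) = Add(q, -234) = Add(-234, q))
Add(Function('T')(679, -180), Mul(-1, Function('s')(d))) = Add(Rational(-43, 2), Mul(-1, Add(-234, 100293))) = Add(Rational(-43, 2), Mul(-1, 100059)) = Add(Rational(-43, 2), -100059) = Rational(-200161, 2)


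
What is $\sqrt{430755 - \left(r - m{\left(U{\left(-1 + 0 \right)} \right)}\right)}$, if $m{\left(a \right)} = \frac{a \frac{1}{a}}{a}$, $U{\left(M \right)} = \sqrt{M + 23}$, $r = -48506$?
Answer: $\frac{\sqrt{231962324 + 22 \sqrt{22}}}{22} \approx 692.29$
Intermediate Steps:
$U{\left(M \right)} = \sqrt{23 + M}$
$m{\left(a \right)} = \frac{1}{a}$ ($m{\left(a \right)} = 1 \frac{1}{a} = \frac{1}{a}$)
$\sqrt{430755 - \left(r - m{\left(U{\left(-1 + 0 \right)} \right)}\right)} = \sqrt{430755 + \left(\frac{1}{\sqrt{23 + \left(-1 + 0\right)}} - -48506\right)} = \sqrt{430755 + \left(\frac{1}{\sqrt{23 - 1}} + 48506\right)} = \sqrt{430755 + \left(\frac{1}{\sqrt{22}} + 48506\right)} = \sqrt{430755 + \left(\frac{\sqrt{22}}{22} + 48506\right)} = \sqrt{430755 + \left(48506 + \frac{\sqrt{22}}{22}\right)} = \sqrt{479261 + \frac{\sqrt{22}}{22}}$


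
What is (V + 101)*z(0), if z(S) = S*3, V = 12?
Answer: 0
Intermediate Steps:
z(S) = 3*S
(V + 101)*z(0) = (12 + 101)*(3*0) = 113*0 = 0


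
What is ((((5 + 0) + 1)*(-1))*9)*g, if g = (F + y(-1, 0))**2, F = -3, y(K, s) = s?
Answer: -486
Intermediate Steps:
g = 9 (g = (-3 + 0)**2 = (-3)**2 = 9)
((((5 + 0) + 1)*(-1))*9)*g = ((((5 + 0) + 1)*(-1))*9)*9 = (((5 + 1)*(-1))*9)*9 = ((6*(-1))*9)*9 = -6*9*9 = -54*9 = -486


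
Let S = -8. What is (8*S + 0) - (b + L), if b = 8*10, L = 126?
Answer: -270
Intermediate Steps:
b = 80
(8*S + 0) - (b + L) = (8*(-8) + 0) - (80 + 126) = (-64 + 0) - 1*206 = -64 - 206 = -270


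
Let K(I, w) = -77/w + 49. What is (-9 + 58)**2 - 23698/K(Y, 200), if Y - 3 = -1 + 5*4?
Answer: 18605323/9723 ≈ 1913.5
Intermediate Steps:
Y = 22 (Y = 3 + (-1 + 5*4) = 3 + (-1 + 20) = 3 + 19 = 22)
K(I, w) = 49 - 77/w
(-9 + 58)**2 - 23698/K(Y, 200) = (-9 + 58)**2 - 23698/(49 - 77/200) = 49**2 - 23698/(49 - 77*1/200) = 2401 - 23698/(49 - 77/200) = 2401 - 23698/9723/200 = 2401 - 23698*200/9723 = 2401 - 4739600/9723 = 18605323/9723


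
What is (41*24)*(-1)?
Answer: -984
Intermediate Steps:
(41*24)*(-1) = 984*(-1) = -984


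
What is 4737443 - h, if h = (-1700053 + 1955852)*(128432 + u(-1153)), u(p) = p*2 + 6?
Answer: -32259702025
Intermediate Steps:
u(p) = 6 + 2*p (u(p) = 2*p + 6 = 6 + 2*p)
h = 32264439468 (h = (-1700053 + 1955852)*(128432 + (6 + 2*(-1153))) = 255799*(128432 + (6 - 2306)) = 255799*(128432 - 2300) = 255799*126132 = 32264439468)
4737443 - h = 4737443 - 1*32264439468 = 4737443 - 32264439468 = -32259702025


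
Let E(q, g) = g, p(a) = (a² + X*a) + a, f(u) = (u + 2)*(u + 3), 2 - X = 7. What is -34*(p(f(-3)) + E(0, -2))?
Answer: 68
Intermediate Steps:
X = -5 (X = 2 - 1*7 = 2 - 7 = -5)
f(u) = (2 + u)*(3 + u)
p(a) = a² - 4*a (p(a) = (a² - 5*a) + a = a² - 4*a)
-34*(p(f(-3)) + E(0, -2)) = -34*((6 + (-3)² + 5*(-3))*(-4 + (6 + (-3)² + 5*(-3))) - 2) = -34*((6 + 9 - 15)*(-4 + (6 + 9 - 15)) - 2) = -34*(0*(-4 + 0) - 2) = -34*(0*(-4) - 2) = -34*(0 - 2) = -34*(-2) = 68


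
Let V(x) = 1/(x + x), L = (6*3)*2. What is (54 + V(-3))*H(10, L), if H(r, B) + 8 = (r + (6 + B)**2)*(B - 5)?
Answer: 8880239/3 ≈ 2.9601e+6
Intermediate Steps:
L = 36 (L = 18*2 = 36)
V(x) = 1/(2*x)
H(r, B) = -8 + (-5 + B)*(r + (6 + B)**2) (H(r, B) = -8 + (r + (6 + B)**2)*(B - 5) = -8 + (r + (6 + B)**2)*(-5 + B) = -8 + (-5 + B)*(r + (6 + B)**2))
(54 + V(-3))*H(10, L) = (54 + (1/2)/(-3))*(-188 + 36**3 - 24*36 - 5*10 + 7*36**2 + 36*10) = (54 + (1/2)*(-1/3))*(-188 + 46656 - 864 - 50 + 7*1296 + 360) = (54 - 1/6)*(-188 + 46656 - 864 - 50 + 9072 + 360) = (323/6)*54986 = 8880239/3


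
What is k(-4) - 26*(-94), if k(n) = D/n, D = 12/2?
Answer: 4885/2 ≈ 2442.5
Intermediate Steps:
D = 6 (D = 12*(½) = 6)
k(n) = 6/n
k(-4) - 26*(-94) = 6/(-4) - 26*(-94) = 6*(-¼) + 2444 = -3/2 + 2444 = 4885/2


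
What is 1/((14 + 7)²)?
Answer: 1/441 ≈ 0.0022676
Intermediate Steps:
1/((14 + 7)²) = 1/(21²) = 1/441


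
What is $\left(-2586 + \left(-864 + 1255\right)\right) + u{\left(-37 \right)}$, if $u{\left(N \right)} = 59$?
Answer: $-2136$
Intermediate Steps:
$\left(-2586 + \left(-864 + 1255\right)\right) + u{\left(-37 \right)} = \left(-2586 + \left(-864 + 1255\right)\right) + 59 = \left(-2586 + 391\right) + 59 = -2195 + 59 = -2136$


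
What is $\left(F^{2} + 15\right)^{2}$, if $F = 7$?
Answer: $4096$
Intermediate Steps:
$\left(F^{2} + 15\right)^{2} = \left(7^{2} + 15\right)^{2} = \left(49 + 15\right)^{2} = 64^{2} = 4096$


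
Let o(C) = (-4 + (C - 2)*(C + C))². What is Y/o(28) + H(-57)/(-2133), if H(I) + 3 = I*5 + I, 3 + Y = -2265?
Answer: 6690067/41639004 ≈ 0.16067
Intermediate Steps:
Y = -2268 (Y = -3 - 2265 = -2268)
H(I) = -3 + 6*I (H(I) = -3 + (I*5 + I) = -3 + (5*I + I) = -3 + 6*I)
o(C) = (-4 + 2*C*(-2 + C))² (o(C) = (-4 + (-2 + C)*(2*C))² = (-4 + 2*C*(-2 + C))²)
Y/o(28) + H(-57)/(-2133) = -2268*1/(4*(2 - 1*28² + 2*28)²) + (-3 + 6*(-57))/(-2133) = -2268*1/(4*(2 - 1*784 + 56)²) + (-3 - 342)*(-1/2133) = -2268*1/(4*(2 - 784 + 56)²) - 345*(-1/2133) = -2268/(4*(-726)²) + 115/711 = -2268/(4*527076) + 115/711 = -2268/2108304 + 115/711 = -2268*1/2108304 + 115/711 = -63/58564 + 115/711 = 6690067/41639004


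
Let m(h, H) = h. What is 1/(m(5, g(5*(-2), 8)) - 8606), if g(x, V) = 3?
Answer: -1/8601 ≈ -0.00011627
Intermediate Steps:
1/(m(5, g(5*(-2), 8)) - 8606) = 1/(5 - 8606) = 1/(-8601) = -1/8601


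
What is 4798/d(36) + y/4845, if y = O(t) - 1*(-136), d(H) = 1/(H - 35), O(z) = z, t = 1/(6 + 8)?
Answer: 21696683/4522 ≈ 4798.0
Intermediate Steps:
t = 1/14 ≈ 0.071429
d(H) = 1/(-35 + H)
y = 1905/14 (y = 1/14 - 1*(-136) = 1/14 + 136 = 1905/14 ≈ 136.07)
4798/d(36) + y/4845 = 4798/(1/(-35 + 36)) + (1905/14)/4845 = 4798/(1/1) + (1905/14)*(1/4845) = 4798/1 + 127/4522 = 4798*1 + 127/4522 = 4798 + 127/4522 = 21696683/4522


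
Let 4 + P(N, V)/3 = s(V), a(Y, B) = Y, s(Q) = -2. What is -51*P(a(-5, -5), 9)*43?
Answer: 39474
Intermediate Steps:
P(N, V) = -18 (P(N, V) = -12 + 3*(-2) = -12 - 6 = -18)
-51*P(a(-5, -5), 9)*43 = -51*(-18)*43 = 918*43 = 39474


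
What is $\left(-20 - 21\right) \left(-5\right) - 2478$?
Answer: $-2273$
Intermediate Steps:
$\left(-20 - 21\right) \left(-5\right) - 2478 = \left(-41\right) \left(-5\right) - 2478 = 205 - 2478 = -2273$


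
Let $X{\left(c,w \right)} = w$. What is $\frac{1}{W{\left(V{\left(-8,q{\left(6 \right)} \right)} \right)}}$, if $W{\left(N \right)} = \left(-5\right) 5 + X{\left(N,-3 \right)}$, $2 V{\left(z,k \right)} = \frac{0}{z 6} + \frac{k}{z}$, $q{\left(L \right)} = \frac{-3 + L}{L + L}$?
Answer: $- \frac{1}{28} \approx -0.035714$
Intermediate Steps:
$q{\left(L \right)} = \frac{-3 + L}{2 L}$
$V{\left(z,k \right)} = \frac{k}{2 z}$ ($V{\left(z,k \right)} = \frac{\frac{0}{z 6} + \frac{k}{z}}{2} = \frac{\frac{0}{6 z} + \frac{k}{z}}{2} = \frac{0 \frac{1}{6 z} + \frac{k}{z}}{2} = \frac{0 + \frac{k}{z}}{2} = \frac{k \frac{1}{z}}{2} = \frac{k}{2 z}$)
$W{\left(N \right)} = -28$ ($W{\left(N \right)} = \left(-5\right) 5 - 3 = -25 - 3 = -28$)
$\frac{1}{W{\left(V{\left(-8,q{\left(6 \right)} \right)} \right)}} = \frac{1}{-28} = - \frac{1}{28}$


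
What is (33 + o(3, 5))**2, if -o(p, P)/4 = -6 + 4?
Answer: 1681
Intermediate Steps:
o(p, P) = 8 (o(p, P) = -4*(-6 + 4) = -4*(-2) = 8)
(33 + o(3, 5))**2 = (33 + 8)**2 = 41**2 = 1681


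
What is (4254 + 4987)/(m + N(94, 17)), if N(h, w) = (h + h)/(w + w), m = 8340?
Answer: 157097/141874 ≈ 1.1073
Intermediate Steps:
N(h, w) = h/w (N(h, w) = (2*h)/((2*w)) = (2*h)*(1/(2*w)) = h/w)
(4254 + 4987)/(m + N(94, 17)) = (4254 + 4987)/(8340 + 94/17) = 9241/(8340 + 94*(1/17)) = 9241/(8340 + 94/17) = 9241/(141874/17) = 9241*(17/141874) = 157097/141874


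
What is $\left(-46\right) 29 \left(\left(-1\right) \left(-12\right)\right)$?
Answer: $-16008$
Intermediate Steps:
$\left(-46\right) 29 \left(\left(-1\right) \left(-12\right)\right) = \left(-1334\right) 12 = -16008$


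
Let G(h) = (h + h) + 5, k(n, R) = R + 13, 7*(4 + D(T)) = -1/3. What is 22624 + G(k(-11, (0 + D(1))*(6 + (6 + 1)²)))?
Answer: 466405/21 ≈ 22210.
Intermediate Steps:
D(T) = -85/21 (D(T) = -4 + (-1/3)/7 = -4 + (-1*⅓)/7 = -4 + (⅐)*(-⅓) = -4 - 1/21 = -85/21)
k(n, R) = 13 + R
G(h) = 5 + 2*h (G(h) = 2*h + 5 = 5 + 2*h)
22624 + G(k(-11, (0 + D(1))*(6 + (6 + 1)²))) = 22624 + (5 + 2*(13 + (0 - 85/21)*(6 + (6 + 1)²))) = 22624 + (5 + 2*(13 - 85*(6 + 7²)/21)) = 22624 + (5 + 2*(13 - 85*(6 + 49)/21)) = 22624 + (5 + 2*(13 - 85/21*55)) = 22624 + (5 + 2*(13 - 4675/21)) = 22624 + (5 + 2*(-4402/21)) = 22624 + (5 - 8804/21) = 22624 - 8699/21 = 466405/21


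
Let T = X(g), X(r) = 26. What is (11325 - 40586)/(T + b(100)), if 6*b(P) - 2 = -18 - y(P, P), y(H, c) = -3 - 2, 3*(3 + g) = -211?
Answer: -6054/5 ≈ -1210.8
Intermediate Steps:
g = -220/3 (g = -3 + (1/3)*(-211) = -3 - 211/3 = -220/3 ≈ -73.333)
y(H, c) = -5
T = 26
b(P) = -11/6 (b(P) = 1/3 + (-18 - 1*(-5))/6 = 1/3 + (-18 + 5)/6 = 1/3 + (1/6)*(-13) = 1/3 - 13/6 = -11/6)
(11325 - 40586)/(T + b(100)) = (11325 - 40586)/(26 - 11/6) = -29261/145/6 = -29261*6/145 = -6054/5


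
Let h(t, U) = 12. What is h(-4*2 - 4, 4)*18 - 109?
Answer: 107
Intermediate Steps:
h(-4*2 - 4, 4)*18 - 109 = 12*18 - 109 = 216 - 109 = 107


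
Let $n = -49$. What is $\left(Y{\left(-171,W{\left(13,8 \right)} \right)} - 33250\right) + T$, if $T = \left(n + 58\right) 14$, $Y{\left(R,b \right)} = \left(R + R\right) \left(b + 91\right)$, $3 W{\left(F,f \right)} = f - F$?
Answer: $-63676$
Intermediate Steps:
$W{\left(F,f \right)} = - \frac{F}{3} + \frac{f}{3}$ ($W{\left(F,f \right)} = \frac{f - F}{3} = - \frac{F}{3} + \frac{f}{3}$)
$Y{\left(R,b \right)} = 2 R \left(91 + b\right)$
$T = 126$ ($T = \left(-49 + 58\right) 14 = 9 \cdot 14 = 126$)
$\left(Y{\left(-171,W{\left(13,8 \right)} \right)} - 33250\right) + T = \left(2 \left(-171\right) \left(91 + \left(\left(- \frac{1}{3}\right) 13 + \frac{1}{3} \cdot 8\right)\right) - 33250\right) + 126 = \left(2 \left(-171\right) \left(91 + \left(- \frac{13}{3} + \frac{8}{3}\right)\right) - 33250\right) + 126 = \left(2 \left(-171\right) \left(91 - \frac{5}{3}\right) - 33250\right) + 126 = \left(2 \left(-171\right) \frac{268}{3} - 33250\right) + 126 = \left(-30552 - 33250\right) + 126 = -63802 + 126 = -63676$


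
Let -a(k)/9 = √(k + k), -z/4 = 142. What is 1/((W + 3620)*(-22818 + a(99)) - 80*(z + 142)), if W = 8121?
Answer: -14881781/3986290477862127 + 11741*√22/2657526985241418 ≈ -3.7125e-9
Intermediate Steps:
z = -568 (z = -4*142 = -568)
a(k) = -9*√2*√k (a(k) = -9*√(k + k) = -9*√2*√k)
1/((W + 3620)*(-22818 + a(99)) - 80*(z + 142)) = 1/((8121 + 3620)*(-22818 - 9*√2*√99) - 80*(-568 + 142)) = 1/(11741*(-22818 - 9*√2*3*√11) - 80*(-426)) = 1/(11741*(-22818 - 27*√22) + 34080) = 1/((-267906138 - 317007*√22) + 34080) = 1/(-267872058 - 317007*√22)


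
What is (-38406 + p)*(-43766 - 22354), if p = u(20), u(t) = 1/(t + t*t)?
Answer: 17775831938/7 ≈ 2.5394e+9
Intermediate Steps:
u(t) = 1/(t + t²)
p = 1/420 (p = 1/(20*(1 + 20)) = (1/20)/21 = (1/20)*(1/21) = 1/420 ≈ 0.0023810)
(-38406 + p)*(-43766 - 22354) = (-38406 + 1/420)*(-43766 - 22354) = -16130519/420*(-66120) = 17775831938/7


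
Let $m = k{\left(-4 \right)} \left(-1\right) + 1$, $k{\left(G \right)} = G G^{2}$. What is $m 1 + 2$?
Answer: $67$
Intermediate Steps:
$k{\left(G \right)} = G^{3}$
$m = 65$ ($m = \left(-4\right)^{3} \left(-1\right) + 1 = \left(-64\right) \left(-1\right) + 1 = 64 + 1 = 65$)
$m 1 + 2 = 65 \cdot 1 + 2 = 65 + 2 = 67$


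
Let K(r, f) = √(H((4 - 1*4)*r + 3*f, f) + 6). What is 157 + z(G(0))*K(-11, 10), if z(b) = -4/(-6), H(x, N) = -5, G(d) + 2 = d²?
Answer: 473/3 ≈ 157.67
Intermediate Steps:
G(d) = -2 + d²
K(r, f) = 1 (K(r, f) = √(-5 + 6) = √1 = 1)
z(b) = ⅔ (z(b) = -4*(-⅙) = ⅔)
157 + z(G(0))*K(-11, 10) = 157 + (⅔)*1 = 157 + ⅔ = 473/3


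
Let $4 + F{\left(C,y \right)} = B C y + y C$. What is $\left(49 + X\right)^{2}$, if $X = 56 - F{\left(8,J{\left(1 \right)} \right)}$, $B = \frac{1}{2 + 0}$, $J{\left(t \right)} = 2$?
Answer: $7225$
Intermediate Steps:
$B = \frac{1}{2} \approx 0.5$
$F{\left(C,y \right)} = -4 + \frac{3 C y}{2}$ ($F{\left(C,y \right)} = -4 + \left(\frac{C}{2} y + y C\right) = -4 + \left(\frac{C y}{2} + C y\right) = -4 + \frac{3 C y}{2}$)
$X = 36$ ($X = 56 - \left(-4 + \frac{3}{2} \cdot 8 \cdot 2\right) = 56 - \left(-4 + 24\right) = 56 - 20 = 36$)
$\left(49 + X\right)^{2} = \left(49 + 36\right)^{2} = 85^{2} = 7225$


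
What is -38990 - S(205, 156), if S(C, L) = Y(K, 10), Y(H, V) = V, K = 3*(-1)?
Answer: -39000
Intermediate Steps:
K = -3
S(C, L) = 10
-38990 - S(205, 156) = -38990 - 1*10 = -38990 - 10 = -39000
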